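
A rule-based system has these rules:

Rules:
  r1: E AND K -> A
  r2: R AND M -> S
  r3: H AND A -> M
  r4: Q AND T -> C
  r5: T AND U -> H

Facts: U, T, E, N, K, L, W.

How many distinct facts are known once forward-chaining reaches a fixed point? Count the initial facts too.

10

Round 1: r1 [E AND K -> A]; r5 [T AND U -> H]. Adds A, H.
Round 2: r3 [H AND A -> M]. Adds M.
Closure: {A, E, H, K, L, M, N, T, U, W} — 10 facts.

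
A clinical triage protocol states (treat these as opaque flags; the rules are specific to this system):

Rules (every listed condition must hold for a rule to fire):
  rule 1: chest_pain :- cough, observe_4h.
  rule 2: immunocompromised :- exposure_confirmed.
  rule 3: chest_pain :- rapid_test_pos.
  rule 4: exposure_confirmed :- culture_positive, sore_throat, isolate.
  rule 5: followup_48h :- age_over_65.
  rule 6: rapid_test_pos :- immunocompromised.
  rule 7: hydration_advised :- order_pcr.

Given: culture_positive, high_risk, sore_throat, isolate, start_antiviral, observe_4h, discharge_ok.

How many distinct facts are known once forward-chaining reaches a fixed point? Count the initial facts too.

Round 1 — rule 4, derive exposure_confirmed.
Round 2 — rule 2, derive immunocompromised.
Round 3 — rule 6, derive rapid_test_pos.
Round 4 — rule 3, derive chest_pain.
Closure: {chest_pain, culture_positive, discharge_ok, exposure_confirmed, high_risk, immunocompromised, isolate, observe_4h, rapid_test_pos, sore_throat, start_antiviral} — 11 facts.

11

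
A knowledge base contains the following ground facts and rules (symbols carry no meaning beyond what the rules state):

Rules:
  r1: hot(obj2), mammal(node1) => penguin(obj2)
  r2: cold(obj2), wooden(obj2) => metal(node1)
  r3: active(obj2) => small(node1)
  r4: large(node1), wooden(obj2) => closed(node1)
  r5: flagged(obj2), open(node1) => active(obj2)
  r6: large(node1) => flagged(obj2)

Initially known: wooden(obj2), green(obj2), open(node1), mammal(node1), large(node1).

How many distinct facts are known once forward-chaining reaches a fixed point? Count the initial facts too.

9

Round 1 — r4, r6, derive closed(node1), flagged(obj2).
Round 2 — r5, derive active(obj2).
Round 3 — r3, derive small(node1).
Closure: {active(obj2), closed(node1), flagged(obj2), green(obj2), large(node1), mammal(node1), open(node1), small(node1), wooden(obj2)} — 9 facts.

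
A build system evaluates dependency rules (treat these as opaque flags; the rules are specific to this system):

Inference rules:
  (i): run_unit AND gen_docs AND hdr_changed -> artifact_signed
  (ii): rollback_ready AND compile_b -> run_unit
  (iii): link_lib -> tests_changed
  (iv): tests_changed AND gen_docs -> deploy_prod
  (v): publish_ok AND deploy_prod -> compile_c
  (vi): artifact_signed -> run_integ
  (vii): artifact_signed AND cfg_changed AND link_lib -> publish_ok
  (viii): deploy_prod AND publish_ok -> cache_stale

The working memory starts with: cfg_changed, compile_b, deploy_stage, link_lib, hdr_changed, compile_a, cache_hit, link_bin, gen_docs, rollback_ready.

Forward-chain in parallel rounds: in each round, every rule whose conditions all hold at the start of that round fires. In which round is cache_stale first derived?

4

[1] (ii) [rollback_ready AND compile_b -> run_unit]; (iii) [link_lib -> tests_changed]. ⇒ new: run_unit, tests_changed.
[2] (i) [run_unit AND gen_docs AND hdr_changed -> artifact_signed]; (iv) [tests_changed AND gen_docs -> deploy_prod]. ⇒ new: artifact_signed, deploy_prod.
[3] (vi) [artifact_signed -> run_integ]; (vii) [artifact_signed AND cfg_changed AND link_lib -> publish_ok]. ⇒ new: run_integ, publish_ok.
[4] (v) [publish_ok AND deploy_prod -> compile_c]; (viii) [deploy_prod AND publish_ok -> cache_stale]. ⇒ new: compile_c, cache_stale.
cache_stale first appears in round 4.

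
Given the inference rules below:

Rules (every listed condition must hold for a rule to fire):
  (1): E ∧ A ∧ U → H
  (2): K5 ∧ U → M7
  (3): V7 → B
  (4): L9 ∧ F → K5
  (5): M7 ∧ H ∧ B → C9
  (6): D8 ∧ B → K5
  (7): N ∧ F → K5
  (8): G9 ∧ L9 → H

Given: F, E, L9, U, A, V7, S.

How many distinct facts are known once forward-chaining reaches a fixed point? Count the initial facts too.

12

Round 1 — (1), (3), (4), derive H, B, K5.
Round 2 — (2), derive M7.
Round 3 — (5), derive C9.
Closure: {A, B, C9, E, F, H, K5, L9, M7, S, U, V7} — 12 facts.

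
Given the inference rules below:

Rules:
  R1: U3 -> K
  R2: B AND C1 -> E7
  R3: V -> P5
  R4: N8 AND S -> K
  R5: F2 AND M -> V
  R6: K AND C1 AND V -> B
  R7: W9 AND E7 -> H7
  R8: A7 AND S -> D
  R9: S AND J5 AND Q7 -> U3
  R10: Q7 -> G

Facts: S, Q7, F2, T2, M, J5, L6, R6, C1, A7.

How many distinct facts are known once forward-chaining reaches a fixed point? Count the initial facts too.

18

Round 1: R5 [F2 AND M -> V]; R8 [A7 AND S -> D]; R9 [S AND J5 AND Q7 -> U3]; R10 [Q7 -> G]. New: V, D, U3, G.
Round 2: R1 [U3 -> K]; R3 [V -> P5]. New: K, P5.
Round 3: R6 [K AND C1 AND V -> B]. New: B.
Round 4: R2 [B AND C1 -> E7]. New: E7.
Closure: {A7, B, C1, D, E7, F2, G, J5, K, L6, M, P5, Q7, R6, S, T2, U3, V} — 18 facts.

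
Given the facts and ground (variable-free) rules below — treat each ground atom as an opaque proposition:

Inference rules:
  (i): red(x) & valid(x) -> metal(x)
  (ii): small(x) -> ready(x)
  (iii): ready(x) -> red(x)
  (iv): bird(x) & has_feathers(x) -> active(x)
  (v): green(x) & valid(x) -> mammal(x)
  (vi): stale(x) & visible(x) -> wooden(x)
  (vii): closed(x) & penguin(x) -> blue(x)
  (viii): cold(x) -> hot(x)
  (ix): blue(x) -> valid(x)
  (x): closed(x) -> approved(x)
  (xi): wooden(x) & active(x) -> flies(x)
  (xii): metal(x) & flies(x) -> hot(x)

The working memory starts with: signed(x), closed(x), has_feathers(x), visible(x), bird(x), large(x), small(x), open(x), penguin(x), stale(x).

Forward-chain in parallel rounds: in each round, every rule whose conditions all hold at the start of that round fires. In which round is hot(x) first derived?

4

Round 1: (ii) [small(x) -> ready(x)]; (iv) [bird(x) & has_feathers(x) -> active(x)]; (vi) [stale(x) & visible(x) -> wooden(x)]; (vii) [closed(x) & penguin(x) -> blue(x)]; (x) [closed(x) -> approved(x)]. New: ready(x), active(x), wooden(x), blue(x), approved(x).
Round 2: (iii) [ready(x) -> red(x)]; (ix) [blue(x) -> valid(x)]; (xi) [wooden(x) & active(x) -> flies(x)]. New: red(x), valid(x), flies(x).
Round 3: (i) [red(x) & valid(x) -> metal(x)]. New: metal(x).
Round 4: (xii) [metal(x) & flies(x) -> hot(x)]. New: hot(x).
hot(x) first appears in round 4.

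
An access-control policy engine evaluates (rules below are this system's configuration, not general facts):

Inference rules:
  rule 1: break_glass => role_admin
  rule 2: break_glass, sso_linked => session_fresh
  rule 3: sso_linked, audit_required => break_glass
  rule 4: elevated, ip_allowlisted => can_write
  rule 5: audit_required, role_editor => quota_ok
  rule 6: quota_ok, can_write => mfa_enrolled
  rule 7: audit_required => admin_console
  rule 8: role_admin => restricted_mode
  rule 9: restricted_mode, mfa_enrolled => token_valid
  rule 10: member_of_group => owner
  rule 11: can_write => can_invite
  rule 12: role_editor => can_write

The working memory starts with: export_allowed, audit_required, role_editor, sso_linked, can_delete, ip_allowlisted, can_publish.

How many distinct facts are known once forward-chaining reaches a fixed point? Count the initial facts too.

17

[1] rule 3 [sso_linked, audit_required => break_glass]; rule 5 [audit_required, role_editor => quota_ok]; rule 7 [audit_required => admin_console]; rule 12 [role_editor => can_write]. ⇒ new: break_glass, quota_ok, admin_console, can_write.
[2] rule 1 [break_glass => role_admin]; rule 2 [break_glass, sso_linked => session_fresh]; rule 6 [quota_ok, can_write => mfa_enrolled]; rule 11 [can_write => can_invite]. ⇒ new: role_admin, session_fresh, mfa_enrolled, can_invite.
[3] rule 8 [role_admin => restricted_mode]. ⇒ new: restricted_mode.
[4] rule 9 [restricted_mode, mfa_enrolled => token_valid]. ⇒ new: token_valid.
Closure: {admin_console, audit_required, break_glass, can_delete, can_invite, can_publish, can_write, export_allowed, ip_allowlisted, mfa_enrolled, quota_ok, restricted_mode, role_admin, role_editor, session_fresh, sso_linked, token_valid} — 17 facts.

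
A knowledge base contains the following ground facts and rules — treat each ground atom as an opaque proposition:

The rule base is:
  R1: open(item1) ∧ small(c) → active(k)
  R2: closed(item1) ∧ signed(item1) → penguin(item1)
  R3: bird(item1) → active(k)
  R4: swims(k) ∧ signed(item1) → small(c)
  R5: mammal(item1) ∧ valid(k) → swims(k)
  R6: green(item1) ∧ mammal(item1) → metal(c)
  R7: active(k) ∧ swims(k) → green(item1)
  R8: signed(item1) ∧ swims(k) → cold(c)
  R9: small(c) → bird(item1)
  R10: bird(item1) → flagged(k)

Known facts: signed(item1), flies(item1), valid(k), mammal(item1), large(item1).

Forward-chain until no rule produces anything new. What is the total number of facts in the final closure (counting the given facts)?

13

Round 1 — R5, derive swims(k).
Round 2 — R4, R8, derive small(c), cold(c).
Round 3 — R9, derive bird(item1).
Round 4 — R3, R10, derive active(k), flagged(k).
Round 5 — R7, derive green(item1).
Round 6 — R6, derive metal(c).
Closure: {active(k), bird(item1), cold(c), flagged(k), flies(item1), green(item1), large(item1), mammal(item1), metal(c), signed(item1), small(c), swims(k), valid(k)} — 13 facts.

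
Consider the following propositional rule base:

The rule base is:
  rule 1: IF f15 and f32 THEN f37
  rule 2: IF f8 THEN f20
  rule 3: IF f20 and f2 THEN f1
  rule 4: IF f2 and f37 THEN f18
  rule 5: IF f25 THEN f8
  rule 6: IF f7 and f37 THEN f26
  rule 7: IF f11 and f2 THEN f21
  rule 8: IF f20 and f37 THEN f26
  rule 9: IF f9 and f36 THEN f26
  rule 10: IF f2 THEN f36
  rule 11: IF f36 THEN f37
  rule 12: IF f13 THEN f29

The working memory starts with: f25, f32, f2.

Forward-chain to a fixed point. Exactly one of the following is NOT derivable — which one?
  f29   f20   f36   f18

f29

Round 1: rule 5 [IF f25 THEN f8]; rule 10 [IF f2 THEN f36]. New: f8, f36.
Round 2: rule 2 [IF f8 THEN f20]; rule 11 [IF f36 THEN f37]. New: f20, f37.
Round 3: rule 3 [IF f20 and f2 THEN f1]; rule 4 [IF f2 and f37 THEN f18]; rule 8 [IF f20 and f37 THEN f26]. New: f1, f18, f26.
Derived: f20 (round 2), f18 (round 3), f36 (round 1). f29 never appears in any round.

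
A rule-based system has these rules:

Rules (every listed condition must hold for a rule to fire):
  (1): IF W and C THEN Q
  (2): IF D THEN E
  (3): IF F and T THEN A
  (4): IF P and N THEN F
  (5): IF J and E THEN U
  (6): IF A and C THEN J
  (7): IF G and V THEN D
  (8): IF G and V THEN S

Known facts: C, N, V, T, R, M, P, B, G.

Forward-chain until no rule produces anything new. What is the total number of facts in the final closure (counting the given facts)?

[1] (4) [IF P and N THEN F]; (7) [IF G and V THEN D]; (8) [IF G and V THEN S]. ⇒ new: F, D, S.
[2] (2) [IF D THEN E]; (3) [IF F and T THEN A]. ⇒ new: E, A.
[3] (6) [IF A and C THEN J]. ⇒ new: J.
[4] (5) [IF J and E THEN U]. ⇒ new: U.
Closure: {A, B, C, D, E, F, G, J, M, N, P, R, S, T, U, V} — 16 facts.

16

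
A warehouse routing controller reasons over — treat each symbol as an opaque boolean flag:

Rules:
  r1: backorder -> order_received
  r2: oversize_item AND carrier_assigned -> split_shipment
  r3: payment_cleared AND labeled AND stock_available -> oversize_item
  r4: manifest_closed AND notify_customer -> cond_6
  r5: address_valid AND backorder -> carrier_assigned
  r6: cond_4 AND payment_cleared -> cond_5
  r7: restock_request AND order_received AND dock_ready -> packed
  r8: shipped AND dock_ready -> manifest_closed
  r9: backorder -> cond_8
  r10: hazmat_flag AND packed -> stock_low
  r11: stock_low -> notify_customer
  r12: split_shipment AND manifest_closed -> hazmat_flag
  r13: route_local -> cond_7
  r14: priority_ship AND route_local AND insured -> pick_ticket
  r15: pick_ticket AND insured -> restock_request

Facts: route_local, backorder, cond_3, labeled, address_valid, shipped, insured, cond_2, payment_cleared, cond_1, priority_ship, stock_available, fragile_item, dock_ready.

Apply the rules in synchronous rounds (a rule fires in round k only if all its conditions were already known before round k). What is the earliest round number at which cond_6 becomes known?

6

Round 1 fires r1, r3, r5, r8, r9, r13, r14, giving order_received, oversize_item, carrier_assigned, manifest_closed, cond_8, cond_7, pick_ticket.
Round 2 fires r2, r15, giving split_shipment, restock_request.
Round 3 fires r7, r12, giving packed, hazmat_flag.
Round 4 fires r10, giving stock_low.
Round 5 fires r11, giving notify_customer.
Round 6 fires r4, giving cond_6.
cond_6 first appears in round 6.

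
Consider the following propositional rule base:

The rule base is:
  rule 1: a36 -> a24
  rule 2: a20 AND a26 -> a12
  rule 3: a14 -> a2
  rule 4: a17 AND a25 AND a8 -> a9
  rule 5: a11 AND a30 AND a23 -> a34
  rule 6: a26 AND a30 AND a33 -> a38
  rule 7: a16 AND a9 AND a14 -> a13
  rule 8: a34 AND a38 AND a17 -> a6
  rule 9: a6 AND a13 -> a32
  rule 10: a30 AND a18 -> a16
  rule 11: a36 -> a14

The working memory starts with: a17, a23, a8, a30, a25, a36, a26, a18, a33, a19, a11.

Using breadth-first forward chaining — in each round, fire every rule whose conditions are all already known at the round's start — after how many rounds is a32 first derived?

Round 1 — rule 1, rule 4, rule 5, rule 6, rule 10, rule 11, derive a24, a9, a34, a38, a16, a14.
Round 2 — rule 3, rule 7, rule 8, derive a2, a13, a6.
Round 3 — rule 9, derive a32.
a32 first appears in round 3.

3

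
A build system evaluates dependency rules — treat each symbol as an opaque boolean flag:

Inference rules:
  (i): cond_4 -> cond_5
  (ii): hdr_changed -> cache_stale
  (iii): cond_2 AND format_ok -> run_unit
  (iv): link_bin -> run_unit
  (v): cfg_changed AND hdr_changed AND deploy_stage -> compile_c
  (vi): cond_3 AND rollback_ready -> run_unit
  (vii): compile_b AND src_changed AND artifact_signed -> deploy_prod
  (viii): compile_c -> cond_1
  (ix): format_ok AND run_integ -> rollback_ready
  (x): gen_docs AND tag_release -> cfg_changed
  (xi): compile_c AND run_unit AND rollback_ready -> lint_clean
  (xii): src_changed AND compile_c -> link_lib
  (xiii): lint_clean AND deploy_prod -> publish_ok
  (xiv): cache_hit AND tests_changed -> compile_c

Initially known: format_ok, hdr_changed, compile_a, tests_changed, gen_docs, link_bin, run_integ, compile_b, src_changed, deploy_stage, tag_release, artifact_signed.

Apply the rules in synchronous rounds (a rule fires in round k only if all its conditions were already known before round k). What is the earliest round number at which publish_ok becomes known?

4

Round 1 fires (ii), (iv), (vii), (ix), (x), giving cache_stale, run_unit, deploy_prod, rollback_ready, cfg_changed.
Round 2 fires (v), giving compile_c.
Round 3 fires (viii), (xi), (xii), giving cond_1, lint_clean, link_lib.
Round 4 fires (xiii), giving publish_ok.
publish_ok first appears in round 4.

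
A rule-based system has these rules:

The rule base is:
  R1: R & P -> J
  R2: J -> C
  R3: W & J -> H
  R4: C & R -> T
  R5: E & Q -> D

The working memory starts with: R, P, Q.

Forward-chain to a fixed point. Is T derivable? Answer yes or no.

yes

Round 1: R1 [R & P -> J]. Adds J.
Round 2: R2 [J -> C]. Adds C.
Round 3: R4 [C & R -> T]. Adds T.
T appears in round 3, so it is derivable.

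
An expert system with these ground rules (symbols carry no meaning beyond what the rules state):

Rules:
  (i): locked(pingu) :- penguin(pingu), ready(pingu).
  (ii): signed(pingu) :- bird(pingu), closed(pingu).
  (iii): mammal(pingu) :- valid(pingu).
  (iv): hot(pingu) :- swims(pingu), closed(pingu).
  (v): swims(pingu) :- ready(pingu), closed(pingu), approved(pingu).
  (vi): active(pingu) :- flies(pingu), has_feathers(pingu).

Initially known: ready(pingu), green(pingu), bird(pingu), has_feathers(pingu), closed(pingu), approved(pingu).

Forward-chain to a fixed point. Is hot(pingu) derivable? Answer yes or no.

Round 1: (ii) [signed(pingu) :- bird(pingu), closed(pingu).]; (v) [swims(pingu) :- ready(pingu), closed(pingu), approved(pingu).]. Adds signed(pingu), swims(pingu).
Round 2: (iv) [hot(pingu) :- swims(pingu), closed(pingu).]. Adds hot(pingu).
hot(pingu) appears in round 2, so it is derivable.

yes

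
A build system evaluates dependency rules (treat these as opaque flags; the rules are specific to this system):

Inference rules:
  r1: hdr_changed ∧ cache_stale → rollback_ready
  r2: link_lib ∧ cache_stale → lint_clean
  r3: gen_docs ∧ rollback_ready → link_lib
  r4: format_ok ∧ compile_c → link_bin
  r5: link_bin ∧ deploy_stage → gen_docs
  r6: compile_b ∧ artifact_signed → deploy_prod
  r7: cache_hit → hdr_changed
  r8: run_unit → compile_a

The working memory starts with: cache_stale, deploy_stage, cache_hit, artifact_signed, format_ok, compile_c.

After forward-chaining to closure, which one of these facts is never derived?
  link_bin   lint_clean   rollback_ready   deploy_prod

deploy_prod

Round 1 fires r4, r7, giving link_bin, hdr_changed.
Round 2 fires r1, r5, giving rollback_ready, gen_docs.
Round 3 fires r3, giving link_lib.
Round 4 fires r2, giving lint_clean.
Derived: lint_clean (round 4), rollback_ready (round 2), link_bin (round 1). deploy_prod never appears in any round.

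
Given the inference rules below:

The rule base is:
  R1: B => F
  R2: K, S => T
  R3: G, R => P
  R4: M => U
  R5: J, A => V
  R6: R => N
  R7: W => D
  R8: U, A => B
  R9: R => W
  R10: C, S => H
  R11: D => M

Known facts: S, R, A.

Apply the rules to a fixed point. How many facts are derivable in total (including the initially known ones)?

Round 1 fires R6, R9, giving N, W.
Round 2 fires R7, giving D.
Round 3 fires R11, giving M.
Round 4 fires R4, giving U.
Round 5 fires R8, giving B.
Round 6 fires R1, giving F.
Closure: {A, B, D, F, M, N, R, S, U, W} — 10 facts.

10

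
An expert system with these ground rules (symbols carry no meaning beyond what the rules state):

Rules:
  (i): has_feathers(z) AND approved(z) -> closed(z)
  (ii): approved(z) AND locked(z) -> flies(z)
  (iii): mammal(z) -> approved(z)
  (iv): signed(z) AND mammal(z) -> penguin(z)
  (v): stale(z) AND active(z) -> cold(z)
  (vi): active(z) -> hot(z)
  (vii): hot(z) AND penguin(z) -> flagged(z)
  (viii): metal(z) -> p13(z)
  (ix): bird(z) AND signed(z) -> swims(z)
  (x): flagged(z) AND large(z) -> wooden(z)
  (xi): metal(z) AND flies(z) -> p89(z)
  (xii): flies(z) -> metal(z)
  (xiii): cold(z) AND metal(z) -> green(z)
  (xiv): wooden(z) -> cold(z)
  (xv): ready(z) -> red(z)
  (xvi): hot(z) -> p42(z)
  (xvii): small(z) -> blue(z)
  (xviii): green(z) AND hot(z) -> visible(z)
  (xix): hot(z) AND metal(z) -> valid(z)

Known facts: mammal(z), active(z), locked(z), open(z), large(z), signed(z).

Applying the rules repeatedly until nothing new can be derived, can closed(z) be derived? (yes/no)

no

Round 1: (iii) [mammal(z) -> approved(z)]; (iv) [signed(z) AND mammal(z) -> penguin(z)]; (vi) [active(z) -> hot(z)]. Adds approved(z), penguin(z), hot(z).
Round 2: (ii) [approved(z) AND locked(z) -> flies(z)]; (vii) [hot(z) AND penguin(z) -> flagged(z)]; (xvi) [hot(z) -> p42(z)]. Adds flies(z), flagged(z), p42(z).
Round 3: (x) [flagged(z) AND large(z) -> wooden(z)]; (xii) [flies(z) -> metal(z)]. Adds wooden(z), metal(z).
Round 4: (viii) [metal(z) -> p13(z)]; (xi) [metal(z) AND flies(z) -> p89(z)]; (xiv) [wooden(z) -> cold(z)]; (xix) [hot(z) AND metal(z) -> valid(z)]. Adds p13(z), p89(z), cold(z), valid(z).
Round 5: (xiii) [cold(z) AND metal(z) -> green(z)]. Adds green(z).
Round 6: (xviii) [green(z) AND hot(z) -> visible(z)]. Adds visible(z).
Fixed point reached. closed(z) is concluded only by (i); (i) needs has_feathers(z) (never derived).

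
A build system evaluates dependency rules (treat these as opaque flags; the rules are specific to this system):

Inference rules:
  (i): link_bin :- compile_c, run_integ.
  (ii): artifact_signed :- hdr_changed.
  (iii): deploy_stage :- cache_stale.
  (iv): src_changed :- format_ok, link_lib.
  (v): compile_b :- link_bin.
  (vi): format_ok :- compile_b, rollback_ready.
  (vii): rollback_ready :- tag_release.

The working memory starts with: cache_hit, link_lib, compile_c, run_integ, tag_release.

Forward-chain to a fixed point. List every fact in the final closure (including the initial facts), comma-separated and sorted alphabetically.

Round 1 fires (i), (vii), giving link_bin, rollback_ready.
Round 2 fires (v), giving compile_b.
Round 3 fires (vi), giving format_ok.
Round 4 fires (iv), giving src_changed.

cache_hit, compile_b, compile_c, format_ok, link_bin, link_lib, rollback_ready, run_integ, src_changed, tag_release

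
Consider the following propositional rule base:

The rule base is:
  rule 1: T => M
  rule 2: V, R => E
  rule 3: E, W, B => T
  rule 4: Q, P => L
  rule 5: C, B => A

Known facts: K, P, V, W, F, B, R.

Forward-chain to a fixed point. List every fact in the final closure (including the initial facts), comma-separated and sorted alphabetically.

B, E, F, K, M, P, R, T, V, W

Round 1: rule 2 [V, R => E]. Adds E.
Round 2: rule 3 [E, W, B => T]. Adds T.
Round 3: rule 1 [T => M]. Adds M.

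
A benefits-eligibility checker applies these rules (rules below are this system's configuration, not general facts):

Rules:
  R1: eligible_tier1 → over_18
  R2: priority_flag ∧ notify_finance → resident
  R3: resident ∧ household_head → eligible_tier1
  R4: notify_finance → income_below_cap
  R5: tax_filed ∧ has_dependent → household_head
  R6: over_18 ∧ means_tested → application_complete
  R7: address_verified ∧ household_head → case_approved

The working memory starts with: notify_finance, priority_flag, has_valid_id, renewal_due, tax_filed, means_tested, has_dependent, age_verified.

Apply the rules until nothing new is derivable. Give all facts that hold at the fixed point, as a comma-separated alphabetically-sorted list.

age_verified, application_complete, eligible_tier1, has_dependent, has_valid_id, household_head, income_below_cap, means_tested, notify_finance, over_18, priority_flag, renewal_due, resident, tax_filed

Round 1: R2 [priority_flag ∧ notify_finance → resident]; R4 [notify_finance → income_below_cap]; R5 [tax_filed ∧ has_dependent → household_head]. New: resident, income_below_cap, household_head.
Round 2: R3 [resident ∧ household_head → eligible_tier1]. New: eligible_tier1.
Round 3: R1 [eligible_tier1 → over_18]. New: over_18.
Round 4: R6 [over_18 ∧ means_tested → application_complete]. New: application_complete.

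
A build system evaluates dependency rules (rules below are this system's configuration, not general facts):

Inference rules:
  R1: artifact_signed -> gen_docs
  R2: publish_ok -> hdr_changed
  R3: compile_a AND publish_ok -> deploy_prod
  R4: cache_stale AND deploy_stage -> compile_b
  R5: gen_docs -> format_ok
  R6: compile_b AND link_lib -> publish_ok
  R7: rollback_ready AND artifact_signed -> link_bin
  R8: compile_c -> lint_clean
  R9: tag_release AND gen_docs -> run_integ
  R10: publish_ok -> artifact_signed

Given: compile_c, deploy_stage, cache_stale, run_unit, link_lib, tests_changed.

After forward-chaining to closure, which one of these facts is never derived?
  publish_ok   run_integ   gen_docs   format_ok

run_integ

Round 1: R4 [cache_stale AND deploy_stage -> compile_b]; R8 [compile_c -> lint_clean]. Adds compile_b, lint_clean.
Round 2: R6 [compile_b AND link_lib -> publish_ok]. Adds publish_ok.
Round 3: R2 [publish_ok -> hdr_changed]; R10 [publish_ok -> artifact_signed]. Adds hdr_changed, artifact_signed.
Round 4: R1 [artifact_signed -> gen_docs]. Adds gen_docs.
Round 5: R5 [gen_docs -> format_ok]. Adds format_ok.
Derived: publish_ok (round 2), format_ok (round 5), gen_docs (round 4). run_integ never appears in any round.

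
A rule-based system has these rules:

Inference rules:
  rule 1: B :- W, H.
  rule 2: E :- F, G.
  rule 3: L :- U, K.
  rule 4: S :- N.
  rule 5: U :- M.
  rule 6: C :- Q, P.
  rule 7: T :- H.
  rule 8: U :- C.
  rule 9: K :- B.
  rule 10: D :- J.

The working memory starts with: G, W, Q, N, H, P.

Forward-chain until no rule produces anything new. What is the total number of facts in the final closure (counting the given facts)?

13

Round 1 — rule 1, rule 4, rule 6, rule 7, derive B, S, C, T.
Round 2 — rule 8, rule 9, derive U, K.
Round 3 — rule 3, derive L.
Closure: {B, C, G, H, K, L, N, P, Q, S, T, U, W} — 13 facts.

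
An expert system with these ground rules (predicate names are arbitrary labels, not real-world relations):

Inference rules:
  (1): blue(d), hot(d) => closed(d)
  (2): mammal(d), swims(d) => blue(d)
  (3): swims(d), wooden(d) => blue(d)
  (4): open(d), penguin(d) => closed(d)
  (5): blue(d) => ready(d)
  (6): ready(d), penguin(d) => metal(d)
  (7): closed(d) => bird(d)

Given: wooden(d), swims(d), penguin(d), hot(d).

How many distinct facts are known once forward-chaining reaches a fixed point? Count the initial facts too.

9

Round 1: (3) [swims(d), wooden(d) => blue(d)]. Adds blue(d).
Round 2: (1) [blue(d), hot(d) => closed(d)]; (5) [blue(d) => ready(d)]. Adds closed(d), ready(d).
Round 3: (6) [ready(d), penguin(d) => metal(d)]; (7) [closed(d) => bird(d)]. Adds metal(d), bird(d).
Closure: {bird(d), blue(d), closed(d), hot(d), metal(d), penguin(d), ready(d), swims(d), wooden(d)} — 9 facts.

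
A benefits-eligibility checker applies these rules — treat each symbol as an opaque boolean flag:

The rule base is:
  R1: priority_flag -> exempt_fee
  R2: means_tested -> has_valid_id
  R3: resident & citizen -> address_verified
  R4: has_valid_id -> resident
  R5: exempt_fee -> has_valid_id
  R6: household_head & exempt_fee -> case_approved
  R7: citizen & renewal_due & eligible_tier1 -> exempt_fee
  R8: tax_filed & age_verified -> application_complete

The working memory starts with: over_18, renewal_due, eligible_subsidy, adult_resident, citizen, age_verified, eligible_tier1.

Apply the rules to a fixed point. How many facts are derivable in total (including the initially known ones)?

11

Round 1: R7 [citizen & renewal_due & eligible_tier1 -> exempt_fee]. Adds exempt_fee.
Round 2: R5 [exempt_fee -> has_valid_id]. Adds has_valid_id.
Round 3: R4 [has_valid_id -> resident]. Adds resident.
Round 4: R3 [resident & citizen -> address_verified]. Adds address_verified.
Closure: {address_verified, adult_resident, age_verified, citizen, eligible_subsidy, eligible_tier1, exempt_fee, has_valid_id, over_18, renewal_due, resident} — 11 facts.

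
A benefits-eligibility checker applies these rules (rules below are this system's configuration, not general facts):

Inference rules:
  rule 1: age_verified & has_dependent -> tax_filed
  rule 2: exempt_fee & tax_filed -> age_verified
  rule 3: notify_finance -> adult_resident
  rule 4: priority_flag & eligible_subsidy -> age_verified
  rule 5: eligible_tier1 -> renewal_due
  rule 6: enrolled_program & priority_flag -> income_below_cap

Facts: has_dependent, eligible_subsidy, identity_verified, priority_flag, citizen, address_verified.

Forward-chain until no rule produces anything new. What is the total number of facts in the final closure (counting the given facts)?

8

Round 1: rule 4 [priority_flag & eligible_subsidy -> age_verified]. New: age_verified.
Round 2: rule 1 [age_verified & has_dependent -> tax_filed]. New: tax_filed.
Closure: {address_verified, age_verified, citizen, eligible_subsidy, has_dependent, identity_verified, priority_flag, tax_filed} — 8 facts.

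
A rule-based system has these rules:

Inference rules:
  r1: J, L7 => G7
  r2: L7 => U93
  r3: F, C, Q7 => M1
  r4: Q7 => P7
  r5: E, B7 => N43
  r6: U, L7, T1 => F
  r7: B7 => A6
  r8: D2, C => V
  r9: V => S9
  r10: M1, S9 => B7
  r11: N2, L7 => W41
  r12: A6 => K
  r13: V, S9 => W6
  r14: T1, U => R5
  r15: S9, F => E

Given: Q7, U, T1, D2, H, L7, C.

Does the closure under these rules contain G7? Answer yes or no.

Round 1: r2 [L7 => U93]; r4 [Q7 => P7]; r6 [U, L7, T1 => F]; r8 [D2, C => V]; r14 [T1, U => R5]. Adds U93, P7, F, V, R5.
Round 2: r3 [F, C, Q7 => M1]; r9 [V => S9]. Adds M1, S9.
Round 3: r10 [M1, S9 => B7]; r13 [V, S9 => W6]; r15 [S9, F => E]. Adds B7, W6, E.
Round 4: r5 [E, B7 => N43]; r7 [B7 => A6]. Adds N43, A6.
Round 5: r12 [A6 => K]. Adds K.
Fixed point reached. G7 is concluded only by r1; r1 needs J (never derived).

no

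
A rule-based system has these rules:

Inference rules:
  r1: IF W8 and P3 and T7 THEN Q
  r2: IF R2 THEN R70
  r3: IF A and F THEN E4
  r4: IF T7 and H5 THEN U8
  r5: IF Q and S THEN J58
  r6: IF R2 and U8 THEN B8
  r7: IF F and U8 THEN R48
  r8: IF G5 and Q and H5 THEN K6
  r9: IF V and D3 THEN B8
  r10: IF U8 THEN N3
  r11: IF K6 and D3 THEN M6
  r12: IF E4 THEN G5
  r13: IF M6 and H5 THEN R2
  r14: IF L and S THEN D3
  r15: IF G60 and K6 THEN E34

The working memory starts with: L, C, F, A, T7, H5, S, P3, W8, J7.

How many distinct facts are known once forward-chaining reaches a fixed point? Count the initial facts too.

23

[1] r1 [IF W8 and P3 and T7 THEN Q]; r3 [IF A and F THEN E4]; r4 [IF T7 and H5 THEN U8]; r14 [IF L and S THEN D3]. ⇒ new: Q, E4, U8, D3.
[2] r5 [IF Q and S THEN J58]; r7 [IF F and U8 THEN R48]; r10 [IF U8 THEN N3]; r12 [IF E4 THEN G5]. ⇒ new: J58, R48, N3, G5.
[3] r8 [IF G5 and Q and H5 THEN K6]. ⇒ new: K6.
[4] r11 [IF K6 and D3 THEN M6]. ⇒ new: M6.
[5] r13 [IF M6 and H5 THEN R2]. ⇒ new: R2.
[6] r2 [IF R2 THEN R70]; r6 [IF R2 and U8 THEN B8]. ⇒ new: R70, B8.
Closure: {A, B8, C, D3, E4, F, G5, H5, J58, J7, K6, L, M6, N3, P3, Q, R2, R48, R70, S, T7, U8, W8} — 23 facts.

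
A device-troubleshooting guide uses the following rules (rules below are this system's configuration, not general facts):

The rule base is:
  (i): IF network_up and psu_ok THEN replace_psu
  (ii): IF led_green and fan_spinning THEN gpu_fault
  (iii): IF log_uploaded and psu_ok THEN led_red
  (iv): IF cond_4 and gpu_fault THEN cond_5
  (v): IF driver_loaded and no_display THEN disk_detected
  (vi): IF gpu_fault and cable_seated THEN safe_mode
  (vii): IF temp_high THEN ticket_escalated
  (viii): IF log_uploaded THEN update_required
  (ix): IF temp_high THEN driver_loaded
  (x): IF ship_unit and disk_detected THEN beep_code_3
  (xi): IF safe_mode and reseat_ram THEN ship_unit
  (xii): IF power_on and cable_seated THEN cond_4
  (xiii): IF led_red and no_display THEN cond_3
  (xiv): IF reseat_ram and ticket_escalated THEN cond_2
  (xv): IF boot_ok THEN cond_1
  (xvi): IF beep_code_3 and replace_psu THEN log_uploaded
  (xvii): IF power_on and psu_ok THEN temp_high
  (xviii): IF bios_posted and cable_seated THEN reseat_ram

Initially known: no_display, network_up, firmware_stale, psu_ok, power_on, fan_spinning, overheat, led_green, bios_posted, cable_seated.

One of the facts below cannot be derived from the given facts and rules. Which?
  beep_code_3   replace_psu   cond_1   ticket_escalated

Round 1: (i) [IF network_up and psu_ok THEN replace_psu]; (ii) [IF led_green and fan_spinning THEN gpu_fault]; (xii) [IF power_on and cable_seated THEN cond_4]; (xvii) [IF power_on and psu_ok THEN temp_high]; (xviii) [IF bios_posted and cable_seated THEN reseat_ram]. Adds replace_psu, gpu_fault, cond_4, temp_high, reseat_ram.
Round 2: (iv) [IF cond_4 and gpu_fault THEN cond_5]; (vi) [IF gpu_fault and cable_seated THEN safe_mode]; (vii) [IF temp_high THEN ticket_escalated]; (ix) [IF temp_high THEN driver_loaded]. Adds cond_5, safe_mode, ticket_escalated, driver_loaded.
Round 3: (v) [IF driver_loaded and no_display THEN disk_detected]; (xi) [IF safe_mode and reseat_ram THEN ship_unit]; (xiv) [IF reseat_ram and ticket_escalated THEN cond_2]. Adds disk_detected, ship_unit, cond_2.
Round 4: (x) [IF ship_unit and disk_detected THEN beep_code_3]. Adds beep_code_3.
Round 5: (xvi) [IF beep_code_3 and replace_psu THEN log_uploaded]. Adds log_uploaded.
Round 6: (iii) [IF log_uploaded and psu_ok THEN led_red]; (viii) [IF log_uploaded THEN update_required]. Adds led_red, update_required.
Round 7: (xiii) [IF led_red and no_display THEN cond_3]. Adds cond_3.
Derived: replace_psu (round 1), beep_code_3 (round 4), ticket_escalated (round 2). cond_1 never appears in any round.

cond_1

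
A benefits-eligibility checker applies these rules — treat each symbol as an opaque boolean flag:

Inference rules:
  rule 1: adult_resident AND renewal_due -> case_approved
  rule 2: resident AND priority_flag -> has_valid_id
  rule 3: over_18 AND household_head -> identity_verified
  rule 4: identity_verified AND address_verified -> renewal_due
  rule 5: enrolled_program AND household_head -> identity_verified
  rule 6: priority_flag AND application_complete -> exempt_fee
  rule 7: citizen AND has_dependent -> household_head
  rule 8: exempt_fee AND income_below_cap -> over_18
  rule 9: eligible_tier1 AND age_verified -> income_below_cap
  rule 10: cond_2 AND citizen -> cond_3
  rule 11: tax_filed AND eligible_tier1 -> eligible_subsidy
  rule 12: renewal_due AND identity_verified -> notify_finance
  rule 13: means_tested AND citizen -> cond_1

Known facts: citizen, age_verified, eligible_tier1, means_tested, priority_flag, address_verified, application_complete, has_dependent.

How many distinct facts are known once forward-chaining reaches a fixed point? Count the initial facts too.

Round 1 — rule 6, rule 7, rule 9, rule 13, derive exempt_fee, household_head, income_below_cap, cond_1.
Round 2 — rule 8, derive over_18.
Round 3 — rule 3, derive identity_verified.
Round 4 — rule 4, derive renewal_due.
Round 5 — rule 12, derive notify_finance.
Closure: {address_verified, age_verified, application_complete, citizen, cond_1, eligible_tier1, exempt_fee, has_dependent, household_head, identity_verified, income_below_cap, means_tested, notify_finance, over_18, priority_flag, renewal_due} — 16 facts.

16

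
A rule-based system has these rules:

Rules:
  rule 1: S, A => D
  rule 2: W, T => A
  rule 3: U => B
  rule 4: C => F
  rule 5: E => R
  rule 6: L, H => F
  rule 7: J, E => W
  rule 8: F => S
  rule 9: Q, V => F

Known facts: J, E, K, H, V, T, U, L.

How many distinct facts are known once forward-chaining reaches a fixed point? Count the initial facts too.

15

Round 1: rule 3 [U => B]; rule 5 [E => R]; rule 6 [L, H => F]; rule 7 [J, E => W]. Adds B, R, F, W.
Round 2: rule 2 [W, T => A]; rule 8 [F => S]. Adds A, S.
Round 3: rule 1 [S, A => D]. Adds D.
Closure: {A, B, D, E, F, H, J, K, L, R, S, T, U, V, W} — 15 facts.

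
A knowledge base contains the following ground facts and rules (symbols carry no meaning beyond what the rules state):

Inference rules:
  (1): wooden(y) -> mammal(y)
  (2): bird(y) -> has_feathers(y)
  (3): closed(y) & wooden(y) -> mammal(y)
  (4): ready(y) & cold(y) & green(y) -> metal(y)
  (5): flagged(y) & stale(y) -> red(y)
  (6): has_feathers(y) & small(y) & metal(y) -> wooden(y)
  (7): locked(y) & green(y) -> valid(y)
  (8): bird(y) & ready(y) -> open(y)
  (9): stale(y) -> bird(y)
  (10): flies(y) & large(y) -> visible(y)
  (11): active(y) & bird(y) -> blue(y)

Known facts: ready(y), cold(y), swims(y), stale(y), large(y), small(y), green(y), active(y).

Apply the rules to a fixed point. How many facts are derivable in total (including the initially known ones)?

Round 1: (4) [ready(y) & cold(y) & green(y) -> metal(y)]; (9) [stale(y) -> bird(y)]. New: metal(y), bird(y).
Round 2: (2) [bird(y) -> has_feathers(y)]; (8) [bird(y) & ready(y) -> open(y)]; (11) [active(y) & bird(y) -> blue(y)]. New: has_feathers(y), open(y), blue(y).
Round 3: (6) [has_feathers(y) & small(y) & metal(y) -> wooden(y)]. New: wooden(y).
Round 4: (1) [wooden(y) -> mammal(y)]. New: mammal(y).
Closure: {active(y), bird(y), blue(y), cold(y), green(y), has_feathers(y), large(y), mammal(y), metal(y), open(y), ready(y), small(y), stale(y), swims(y), wooden(y)} — 15 facts.

15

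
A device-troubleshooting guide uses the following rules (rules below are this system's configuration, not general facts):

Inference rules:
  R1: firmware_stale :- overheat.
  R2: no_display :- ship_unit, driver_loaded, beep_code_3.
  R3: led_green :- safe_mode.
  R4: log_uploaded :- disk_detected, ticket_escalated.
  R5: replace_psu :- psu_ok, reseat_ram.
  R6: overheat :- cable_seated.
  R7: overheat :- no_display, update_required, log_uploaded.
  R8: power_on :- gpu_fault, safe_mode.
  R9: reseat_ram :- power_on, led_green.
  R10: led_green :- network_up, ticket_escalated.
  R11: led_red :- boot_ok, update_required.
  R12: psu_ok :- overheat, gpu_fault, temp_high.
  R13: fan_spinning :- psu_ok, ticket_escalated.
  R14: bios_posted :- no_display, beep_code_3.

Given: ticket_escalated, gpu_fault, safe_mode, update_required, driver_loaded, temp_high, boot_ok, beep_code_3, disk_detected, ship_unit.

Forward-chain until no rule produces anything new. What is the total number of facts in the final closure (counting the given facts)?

22

[1] R2 [no_display :- ship_unit, driver_loaded, beep_code_3.]; R3 [led_green :- safe_mode.]; R4 [log_uploaded :- disk_detected, ticket_escalated.]; R8 [power_on :- gpu_fault, safe_mode.]; R11 [led_red :- boot_ok, update_required.]. ⇒ new: no_display, led_green, log_uploaded, power_on, led_red.
[2] R7 [overheat :- no_display, update_required, log_uploaded.]; R9 [reseat_ram :- power_on, led_green.]; R14 [bios_posted :- no_display, beep_code_3.]. ⇒ new: overheat, reseat_ram, bios_posted.
[3] R1 [firmware_stale :- overheat.]; R12 [psu_ok :- overheat, gpu_fault, temp_high.]. ⇒ new: firmware_stale, psu_ok.
[4] R5 [replace_psu :- psu_ok, reseat_ram.]; R13 [fan_spinning :- psu_ok, ticket_escalated.]. ⇒ new: replace_psu, fan_spinning.
Closure: {beep_code_3, bios_posted, boot_ok, disk_detected, driver_loaded, fan_spinning, firmware_stale, gpu_fault, led_green, led_red, log_uploaded, no_display, overheat, power_on, psu_ok, replace_psu, reseat_ram, safe_mode, ship_unit, temp_high, ticket_escalated, update_required} — 22 facts.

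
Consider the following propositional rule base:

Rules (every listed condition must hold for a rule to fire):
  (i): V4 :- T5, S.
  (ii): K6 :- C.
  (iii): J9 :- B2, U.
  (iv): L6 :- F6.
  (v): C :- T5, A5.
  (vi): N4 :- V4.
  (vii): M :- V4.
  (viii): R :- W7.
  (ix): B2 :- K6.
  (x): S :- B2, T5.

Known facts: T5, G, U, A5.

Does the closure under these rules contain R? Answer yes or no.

no

Round 1 fires (v), giving C.
Round 2 fires (ii), giving K6.
Round 3 fires (ix), giving B2.
Round 4 fires (iii), (x), giving J9, S.
Round 5 fires (i), giving V4.
Round 6 fires (vi), (vii), giving N4, M.
Fixed point reached. R is concluded only by (viii); (viii) needs W7 (never derived).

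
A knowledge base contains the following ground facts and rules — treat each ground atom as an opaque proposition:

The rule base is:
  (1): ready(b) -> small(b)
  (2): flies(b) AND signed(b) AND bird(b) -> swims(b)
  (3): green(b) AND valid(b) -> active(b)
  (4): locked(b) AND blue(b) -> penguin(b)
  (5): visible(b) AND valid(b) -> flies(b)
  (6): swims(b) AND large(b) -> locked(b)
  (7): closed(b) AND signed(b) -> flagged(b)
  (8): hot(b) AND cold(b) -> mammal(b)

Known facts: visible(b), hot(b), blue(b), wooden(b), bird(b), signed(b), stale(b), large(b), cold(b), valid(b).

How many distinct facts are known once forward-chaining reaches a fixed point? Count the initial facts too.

[1] (5) [visible(b) AND valid(b) -> flies(b)]; (8) [hot(b) AND cold(b) -> mammal(b)]. ⇒ new: flies(b), mammal(b).
[2] (2) [flies(b) AND signed(b) AND bird(b) -> swims(b)]. ⇒ new: swims(b).
[3] (6) [swims(b) AND large(b) -> locked(b)]. ⇒ new: locked(b).
[4] (4) [locked(b) AND blue(b) -> penguin(b)]. ⇒ new: penguin(b).
Closure: {bird(b), blue(b), cold(b), flies(b), hot(b), large(b), locked(b), mammal(b), penguin(b), signed(b), stale(b), swims(b), valid(b), visible(b), wooden(b)} — 15 facts.

15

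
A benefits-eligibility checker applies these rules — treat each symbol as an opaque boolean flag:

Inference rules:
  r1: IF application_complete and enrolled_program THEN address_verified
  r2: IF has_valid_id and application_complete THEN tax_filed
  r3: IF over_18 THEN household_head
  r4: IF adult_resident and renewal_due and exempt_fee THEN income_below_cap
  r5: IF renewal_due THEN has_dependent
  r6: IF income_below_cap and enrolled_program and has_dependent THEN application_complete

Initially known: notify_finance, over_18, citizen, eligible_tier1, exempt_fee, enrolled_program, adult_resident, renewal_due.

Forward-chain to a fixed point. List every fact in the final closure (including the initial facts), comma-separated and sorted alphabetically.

Round 1: r3 [IF over_18 THEN household_head]; r4 [IF adult_resident and renewal_due and exempt_fee THEN income_below_cap]; r5 [IF renewal_due THEN has_dependent]. Adds household_head, income_below_cap, has_dependent.
Round 2: r6 [IF income_below_cap and enrolled_program and has_dependent THEN application_complete]. Adds application_complete.
Round 3: r1 [IF application_complete and enrolled_program THEN address_verified]. Adds address_verified.

address_verified, adult_resident, application_complete, citizen, eligible_tier1, enrolled_program, exempt_fee, has_dependent, household_head, income_below_cap, notify_finance, over_18, renewal_due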